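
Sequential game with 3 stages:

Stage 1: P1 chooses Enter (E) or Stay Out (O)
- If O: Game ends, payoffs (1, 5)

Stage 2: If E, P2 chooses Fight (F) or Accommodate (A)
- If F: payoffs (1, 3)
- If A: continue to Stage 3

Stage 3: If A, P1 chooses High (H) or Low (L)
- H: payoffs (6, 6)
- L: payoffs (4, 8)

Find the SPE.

SPE: (E, A, H); Outcome (6, 6)

Work:
Stage 3: P1 chooses H (6 vs 4)
Stage 2: P2: F->3, A->6 (anticipating H). Choose A
Stage 1: P1: O->1, E->6 (anticipating A, H). Choose E
SPE path: E -> A -> H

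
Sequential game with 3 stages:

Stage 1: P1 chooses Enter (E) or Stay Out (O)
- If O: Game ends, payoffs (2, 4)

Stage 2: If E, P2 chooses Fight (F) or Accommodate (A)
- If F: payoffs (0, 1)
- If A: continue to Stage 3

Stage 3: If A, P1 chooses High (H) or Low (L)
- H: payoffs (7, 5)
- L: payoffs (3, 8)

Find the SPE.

SPE: (E, A, H); Outcome (7, 5)

Work:
Stage 3: P1 chooses H (7 vs 3)
Stage 2: P2: F->1, A->5 (anticipating H). Choose A
Stage 1: P1: O->2, E->7 (anticipating A, H). Choose E
SPE path: E -> A -> H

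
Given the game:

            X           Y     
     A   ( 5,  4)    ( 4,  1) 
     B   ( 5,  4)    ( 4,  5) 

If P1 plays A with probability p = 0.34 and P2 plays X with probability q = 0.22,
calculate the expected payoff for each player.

E[P1] = 4.22, E[P2] = 3.7192

Work:
E[P1] = p·q·π₁(A,X) + p·(1-q)·π₁(A,Y) + (1-p)·q·π₁(B,X) + (1-p)·(1-q)·π₁(B,Y)
= 0.34·0.22·5 + 0.34·0.78·4 + 0.66·0.22·5 + 0.66·0.78·4
= 4.22

E[P2] = 3.7192 (similar calculation)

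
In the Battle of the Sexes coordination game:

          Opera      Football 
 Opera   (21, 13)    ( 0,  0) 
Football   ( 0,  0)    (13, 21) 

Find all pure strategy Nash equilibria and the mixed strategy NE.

Pure NE: (Opera, Opera) and (Football, Football); Mixed NE: p = 0.6176, q = 0.3824

Work:
Check pure NE:
(Opera, Opera): (21, 13) - no unilateral deviation beneficial
(Football, Football): (13, 21) - no unilateral deviation beneficial
Mixed NE: P1 plays Opera with p = 0.6176, P2 plays Opera with q = 0.3824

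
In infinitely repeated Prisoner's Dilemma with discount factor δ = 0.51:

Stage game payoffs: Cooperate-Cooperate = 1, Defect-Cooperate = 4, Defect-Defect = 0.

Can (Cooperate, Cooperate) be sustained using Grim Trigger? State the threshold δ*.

δ* = 0.75; since δ = 0.51 < 0.75, cooperation cannot be sustained

Work:
For Grim Trigger:
Cooperate forever: 1/(1-δ)
Defect then punished: 4 + 0·δ/(1-δ)
Need: 1/(1-δ) ≥ 4 + 0·δ/(1-δ)
Solving: δ ≥ (T-R)/(T-P) = (4-1)/(4-0) = 0.75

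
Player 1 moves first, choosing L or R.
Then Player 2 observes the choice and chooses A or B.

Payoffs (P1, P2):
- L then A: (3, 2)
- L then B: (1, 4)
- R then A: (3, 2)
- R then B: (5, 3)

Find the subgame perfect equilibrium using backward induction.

P1 plays R, P2 plays B after L and B after R; Payoff (5, 3)

Work:
Backward induction:
After L: P2 chooses B → P1 gets 1
After R: P2 chooses B → P1 gets 5
P1 chooses R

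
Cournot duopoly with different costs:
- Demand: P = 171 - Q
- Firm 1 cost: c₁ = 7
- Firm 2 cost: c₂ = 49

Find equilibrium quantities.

q₁* = 68.67, q₂* = 26.67

Work:
Reaction: q₁ = (171 - 7 - q₂)/2
Reaction: q₂ = (171 - 49 - q₁)/2
Solve simultaneously:
q₁* = (171 - 2×7 + 49)/3 = 68.67
q₂* = (171 - 2×49 + 7)/3 = 26.67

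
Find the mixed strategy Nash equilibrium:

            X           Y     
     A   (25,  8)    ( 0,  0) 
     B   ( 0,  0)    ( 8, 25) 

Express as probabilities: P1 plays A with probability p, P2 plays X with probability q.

p = 0.7576, q = 0.2424

Work:
Find probabilities that make opponent indifferent:
P2 chooses q to make P1 indifferent between A and B
P1 chooses p to make P2 indifferent between X and Y
Mixed NE: P1 plays (A: 0.7576, B: 0.2424), P2 plays (X: 0.2424, Y: 0.7576)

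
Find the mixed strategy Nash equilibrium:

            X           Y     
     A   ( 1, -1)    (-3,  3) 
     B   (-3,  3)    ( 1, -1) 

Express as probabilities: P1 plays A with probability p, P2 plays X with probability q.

p = 0.5, q = 0.5

Work:
Find probabilities that make opponent indifferent:
P2 chooses q to make P1 indifferent between A and B
P1 chooses p to make P2 indifferent between X and Y
Mixed NE: P1 plays (A: 0.5, B: 0.5), P2 plays (X: 0.5, Y: 0.5)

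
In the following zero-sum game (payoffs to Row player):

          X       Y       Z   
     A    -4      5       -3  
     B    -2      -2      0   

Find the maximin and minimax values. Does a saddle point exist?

Maximin = -2, Minimax = -2, Saddle: True

Work:
Row minimums: [-4, -2] → maximin = -2
Column maximums: [-2, 5, 0] → minimax = -2
Saddle point exists! Game value = -2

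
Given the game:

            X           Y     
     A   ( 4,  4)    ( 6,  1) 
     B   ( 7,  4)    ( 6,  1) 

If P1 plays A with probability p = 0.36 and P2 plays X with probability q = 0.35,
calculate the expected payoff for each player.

E[P1] = 5.972, E[P2] = 2.05

Work:
E[P1] = p·q·π₁(A,X) + p·(1-q)·π₁(A,Y) + (1-p)·q·π₁(B,X) + (1-p)·(1-q)·π₁(B,Y)
= 0.36·0.35·4 + 0.36·0.65·6 + 0.64·0.35·7 + 0.64·0.65·6
= 5.972

E[P2] = 2.05 (similar calculation)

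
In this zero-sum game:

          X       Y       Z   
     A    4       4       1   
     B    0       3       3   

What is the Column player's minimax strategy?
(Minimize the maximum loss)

Column should play Z, value = 3

Work:
Column player minimizes Row's maximum payoff:
Column X: max payoff to Row = 4
Column Y: max payoff to Row = 4
Column Z: max payoff to Row = 3
Minimum is 3, achieved by column Z.
Minimax strategy: Z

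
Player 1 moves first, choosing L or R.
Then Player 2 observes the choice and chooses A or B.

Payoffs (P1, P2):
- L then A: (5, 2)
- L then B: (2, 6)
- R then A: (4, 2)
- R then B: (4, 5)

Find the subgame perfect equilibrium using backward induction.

P1 plays R, P2 plays B after L and B after R; Payoff (4, 5)

Work:
Backward induction:
After L: P2 chooses B → P1 gets 2
After R: P2 chooses B → P1 gets 4
P1 chooses R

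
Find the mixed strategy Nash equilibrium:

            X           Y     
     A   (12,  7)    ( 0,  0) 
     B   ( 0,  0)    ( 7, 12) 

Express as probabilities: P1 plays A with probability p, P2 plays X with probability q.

p = 0.6316, q = 0.3684

Work:
Find probabilities that make opponent indifferent:
P2 chooses q to make P1 indifferent between A and B
P1 chooses p to make P2 indifferent between X and Y
Mixed NE: P1 plays (A: 0.6316, B: 0.3684), P2 plays (X: 0.3684, Y: 0.6316)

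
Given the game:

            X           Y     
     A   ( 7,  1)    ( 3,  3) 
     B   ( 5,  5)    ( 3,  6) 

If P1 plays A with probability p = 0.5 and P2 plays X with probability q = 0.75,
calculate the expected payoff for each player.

E[P1] = 5.25, E[P2] = 3.375

Work:
E[P1] = p·q·π₁(A,X) + p·(1-q)·π₁(A,Y) + (1-p)·q·π₁(B,X) + (1-p)·(1-q)·π₁(B,Y)
= 0.5·0.75·7 + 0.5·0.25·3 + 0.5·0.75·5 + 0.5·0.25·3
= 5.25

E[P2] = 3.375 (similar calculation)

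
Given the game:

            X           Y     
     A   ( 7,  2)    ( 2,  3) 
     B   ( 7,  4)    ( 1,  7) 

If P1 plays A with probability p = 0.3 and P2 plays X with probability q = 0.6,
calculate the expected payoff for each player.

E[P1] = 4.72, E[P2] = 4.36

Work:
E[P1] = p·q·π₁(A,X) + p·(1-q)·π₁(A,Y) + (1-p)·q·π₁(B,X) + (1-p)·(1-q)·π₁(B,Y)
= 0.3·0.6·7 + 0.3·0.4·2 + 0.7·0.6·7 + 0.7·0.4·1
= 4.72

E[P2] = 4.36 (similar calculation)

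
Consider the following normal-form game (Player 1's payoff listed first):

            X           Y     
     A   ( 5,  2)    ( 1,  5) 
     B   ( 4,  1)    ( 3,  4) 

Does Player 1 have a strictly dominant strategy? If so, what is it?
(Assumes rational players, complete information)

No strictly dominant strategy exists for Player 1

Work:
A strategy strictly dominates another if it gives a strictly higher payoff against every opponent action. Compare each pair of P1's strategies column-by-column:
  A vs B: [5 vs 4, 1 vs 3] → A does not strictly dominate B (column Y: 1 ≤ 3)
  B vs A: [4 vs 5, 3 vs 1] → B does not strictly dominate A (column X: 4 ≤ 5)
No single strategy strictly dominates all others → no strictly dominant strategy.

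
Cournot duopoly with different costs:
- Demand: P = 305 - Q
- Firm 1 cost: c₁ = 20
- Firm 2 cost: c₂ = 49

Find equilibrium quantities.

q₁* = 104.67, q₂* = 75.67

Work:
Reaction: q₁ = (305 - 20 - q₂)/2
Reaction: q₂ = (305 - 49 - q₁)/2
Solve simultaneously:
q₁* = (305 - 2×20 + 49)/3 = 104.67
q₂* = (305 - 2×49 + 20)/3 = 75.67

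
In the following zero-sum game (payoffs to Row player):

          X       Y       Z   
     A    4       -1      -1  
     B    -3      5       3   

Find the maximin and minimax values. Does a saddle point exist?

Maximin = -1, Minimax = 3, Saddle: False

Work:
Row minimums: [-1, -3] → maximin = -1
Column maximums: [4, 5, 3] → minimax = 3
No saddle point (maximin ≠ minimax). Mixed strategy needed.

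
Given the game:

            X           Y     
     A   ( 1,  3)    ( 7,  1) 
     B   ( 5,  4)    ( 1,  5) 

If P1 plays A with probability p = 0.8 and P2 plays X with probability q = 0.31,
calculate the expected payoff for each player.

E[P1] = 4.56, E[P2] = 2.234

Work:
E[P1] = p·q·π₁(A,X) + p·(1-q)·π₁(A,Y) + (1-p)·q·π₁(B,X) + (1-p)·(1-q)·π₁(B,Y)
= 0.8·0.31·1 + 0.8·0.69·7 + 0.2·0.31·5 + 0.2·0.69·1
= 4.56

E[P2] = 2.234 (similar calculation)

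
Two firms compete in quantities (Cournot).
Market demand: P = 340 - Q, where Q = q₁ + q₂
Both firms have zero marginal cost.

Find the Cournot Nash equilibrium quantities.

q₁* = q₂* = 113.33; P* = 113.33

Work:
Profit: π_i = P·q_i = (a - q_i - q_j)·q_i
FOC: ∂π_i/∂q_i = a - 2q_i - q_j = 0
Reaction function: q_i = (340 - q_j)/2
Symmetry: q* = 340/3 = 113.33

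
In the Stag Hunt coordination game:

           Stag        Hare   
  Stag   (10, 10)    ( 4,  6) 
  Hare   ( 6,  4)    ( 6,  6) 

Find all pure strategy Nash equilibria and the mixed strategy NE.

Pure NE: (Stag, Stag) and (Hare, Hare); Mixed NE: p = 0.3333, q = 0.3333

Work:
Check pure NE:
(Stag, Stag): (10, 10) - no unilateral deviation beneficial
(Hare, Hare): (6, 6) - no unilateral deviation beneficial
Mixed NE: P1 plays Stag with p = 0.3333, P2 plays Stag with q = 0.3333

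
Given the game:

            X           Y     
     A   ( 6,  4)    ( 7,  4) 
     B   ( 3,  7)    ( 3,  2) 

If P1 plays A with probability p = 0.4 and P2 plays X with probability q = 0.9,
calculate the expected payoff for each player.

E[P1] = 4.24, E[P2] = 5.5

Work:
E[P1] = p·q·π₁(A,X) + p·(1-q)·π₁(A,Y) + (1-p)·q·π₁(B,X) + (1-p)·(1-q)·π₁(B,Y)
= 0.4·0.9·6 + 0.4·0.1·7 + 0.6·0.9·3 + 0.6·0.1·3
= 4.24

E[P2] = 5.5 (similar calculation)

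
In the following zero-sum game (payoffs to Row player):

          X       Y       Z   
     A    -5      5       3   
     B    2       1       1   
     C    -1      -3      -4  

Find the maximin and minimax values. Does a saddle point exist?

Maximin = 1, Minimax = 2, Saddle: False

Work:
Row minimums: [-5, 1, -4] → maximin = 1
Column maximums: [2, 5, 3] → minimax = 2
No saddle point (maximin ≠ minimax). Mixed strategy needed.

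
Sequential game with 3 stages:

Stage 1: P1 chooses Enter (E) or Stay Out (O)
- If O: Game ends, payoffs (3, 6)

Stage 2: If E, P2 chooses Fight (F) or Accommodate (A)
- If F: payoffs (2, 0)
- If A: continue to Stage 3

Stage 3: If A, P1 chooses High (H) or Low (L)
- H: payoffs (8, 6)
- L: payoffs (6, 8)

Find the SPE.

SPE: (E, A, H); Outcome (8, 6)

Work:
Stage 3: P1 chooses H (8 vs 6)
Stage 2: P2: F->0, A->6 (anticipating H). Choose A
Stage 1: P1: O->3, E->8 (anticipating A, H). Choose E
SPE path: E -> A -> H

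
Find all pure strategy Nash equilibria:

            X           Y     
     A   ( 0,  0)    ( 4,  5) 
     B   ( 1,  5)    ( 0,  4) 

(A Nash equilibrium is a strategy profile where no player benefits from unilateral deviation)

Nash equilibrium: (A, Y), (B, X)

Work:
Best responses:
  P1 vs X: payoffs [0, 1] → best response B (payoff 1)
  P1 vs Y: payoffs [4, 0] → best response A (payoff 4)
  P2 vs A: payoffs [0, 5] → best response Y (payoff 5)
  P2 vs B: payoffs [5, 4] → best response X (payoff 5)
Mutual best responses: (A,Y), (B,X) → Nash equilibria.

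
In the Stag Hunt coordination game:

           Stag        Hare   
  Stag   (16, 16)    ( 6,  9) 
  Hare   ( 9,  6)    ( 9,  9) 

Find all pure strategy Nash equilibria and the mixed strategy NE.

Pure NE: (Stag, Stag) and (Hare, Hare); Mixed NE: p = 0.3, q = 0.3

Work:
Check pure NE:
(Stag, Stag): (16, 16) - no unilateral deviation beneficial
(Hare, Hare): (9, 9) - no unilateral deviation beneficial
Mixed NE: P1 plays Stag with p = 0.3, P2 plays Stag with q = 0.3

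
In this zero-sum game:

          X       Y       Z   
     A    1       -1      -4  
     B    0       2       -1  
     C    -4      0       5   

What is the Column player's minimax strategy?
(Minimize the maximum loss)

Column should play X, value = 1

Work:
Column player minimizes Row's maximum payoff:
Column X: max payoff to Row = 1
Column Y: max payoff to Row = 2
Column Z: max payoff to Row = 5
Minimum is 1, achieved by column X.
Minimax strategy: X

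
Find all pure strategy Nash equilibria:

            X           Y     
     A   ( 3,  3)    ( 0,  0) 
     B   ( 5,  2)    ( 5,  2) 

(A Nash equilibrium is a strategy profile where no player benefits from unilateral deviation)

Nash equilibrium: (B, X), (B, Y)

Work:
Best responses:
  P1 vs X: payoffs [3, 5] → best response B (payoff 5)
  P1 vs Y: payoffs [0, 5] → best response B (payoff 5)
  P2 vs A: payoffs [3, 0] → best response X (payoff 3)
  P2 vs B: payoffs [2, 2] → best response X/Y (payoff 2)
Mutual best responses: (B,X), (B,Y) → Nash equilibria.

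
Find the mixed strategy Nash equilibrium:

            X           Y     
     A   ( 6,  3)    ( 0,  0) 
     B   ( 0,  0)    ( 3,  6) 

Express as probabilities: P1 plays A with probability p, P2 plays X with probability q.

p = 0.6667, q = 0.3333

Work:
Find probabilities that make opponent indifferent:
P2 chooses q to make P1 indifferent between A and B
P1 chooses p to make P2 indifferent between X and Y
Mixed NE: P1 plays (A: 0.6667, B: 0.3333), P2 plays (X: 0.3333, Y: 0.6667)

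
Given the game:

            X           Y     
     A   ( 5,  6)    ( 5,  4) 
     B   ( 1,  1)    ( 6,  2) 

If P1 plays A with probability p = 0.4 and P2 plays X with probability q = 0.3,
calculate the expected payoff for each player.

E[P1] = 4.7, E[P2] = 2.86

Work:
E[P1] = p·q·π₁(A,X) + p·(1-q)·π₁(A,Y) + (1-p)·q·π₁(B,X) + (1-p)·(1-q)·π₁(B,Y)
= 0.4·0.3·5 + 0.4·0.7·5 + 0.6·0.3·1 + 0.6·0.7·6
= 4.7

E[P2] = 2.86 (similar calculation)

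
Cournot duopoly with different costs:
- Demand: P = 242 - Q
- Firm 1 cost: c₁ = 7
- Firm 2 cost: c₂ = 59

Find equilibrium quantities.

q₁* = 95.67, q₂* = 43.67

Work:
Reaction: q₁ = (242 - 7 - q₂)/2
Reaction: q₂ = (242 - 59 - q₁)/2
Solve simultaneously:
q₁* = (242 - 2×7 + 59)/3 = 95.67
q₂* = (242 - 2×59 + 7)/3 = 43.67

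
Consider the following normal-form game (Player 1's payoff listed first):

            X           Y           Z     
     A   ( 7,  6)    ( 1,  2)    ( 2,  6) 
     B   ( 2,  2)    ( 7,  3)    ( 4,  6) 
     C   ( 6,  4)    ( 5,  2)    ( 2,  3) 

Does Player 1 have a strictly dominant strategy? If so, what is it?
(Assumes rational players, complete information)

No strictly dominant strategy exists for Player 1

Work:
A strategy strictly dominates another if it gives a strictly higher payoff against every opponent action. Compare each pair of P1's strategies column-by-column:
  A vs B: [7 vs 2, 1 vs 7, 2 vs 4] → A does not strictly dominate B (column Y: 1 ≤ 7)
  A vs C: [7 vs 6, 1 vs 5, 2 vs 2] → A does not strictly dominate C (column Y: 1 ≤ 5)
  B vs A: [2 vs 7, 7 vs 1, 4 vs 2] → B does not strictly dominate A (column X: 2 ≤ 7)
  B vs C: [2 vs 6, 7 vs 5, 4 vs 2] → B does not strictly dominate C (column X: 2 ≤ 6)
  C vs A: [6 vs 7, 5 vs 1, 2 vs 2] → C does not strictly dominate A (column X: 6 ≤ 7)
  C vs B: [6 vs 2, 5 vs 7, 2 vs 4] → C does not strictly dominate B (column Y: 5 ≤ 7)
No single strategy strictly dominates all others → no strictly dominant strategy.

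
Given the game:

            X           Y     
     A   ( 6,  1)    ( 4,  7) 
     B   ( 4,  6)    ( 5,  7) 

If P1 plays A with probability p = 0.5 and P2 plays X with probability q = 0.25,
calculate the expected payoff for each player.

E[P1] = 4.625, E[P2] = 6.125

Work:
E[P1] = p·q·π₁(A,X) + p·(1-q)·π₁(A,Y) + (1-p)·q·π₁(B,X) + (1-p)·(1-q)·π₁(B,Y)
= 0.5·0.25·6 + 0.5·0.75·4 + 0.5·0.25·4 + 0.5·0.75·5
= 4.625

E[P2] = 6.125 (similar calculation)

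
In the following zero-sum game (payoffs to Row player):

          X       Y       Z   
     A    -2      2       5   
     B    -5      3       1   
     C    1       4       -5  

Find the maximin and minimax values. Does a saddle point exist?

Maximin = -2, Minimax = 1, Saddle: False

Work:
Row minimums: [-2, -5, -5] → maximin = -2
Column maximums: [1, 4, 5] → minimax = 1
No saddle point (maximin ≠ minimax). Mixed strategy needed.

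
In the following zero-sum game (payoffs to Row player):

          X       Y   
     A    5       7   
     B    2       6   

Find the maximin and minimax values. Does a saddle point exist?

Maximin = 5, Minimax = 5, Saddle: True

Work:
Row minimums: [5, 2] → maximin = 5
Column maximums: [5, 7] → minimax = 5
Saddle point exists! Game value = 5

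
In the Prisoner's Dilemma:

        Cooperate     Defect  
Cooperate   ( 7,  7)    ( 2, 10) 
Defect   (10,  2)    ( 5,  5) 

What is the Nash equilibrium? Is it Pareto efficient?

(Defect, Defect) is NE; not Pareto efficient

Work:
Defect dominates Cooperate for both players:
If P2 cooperates: Defect (10) > Cooperate (7)
If P2 defects: Defect (5) > Cooperate (2)
NE: (Defect, Defect) with payoff (5, 5)
But (Cooperate, Cooperate) = (7, 7) Pareto dominates (5, 5)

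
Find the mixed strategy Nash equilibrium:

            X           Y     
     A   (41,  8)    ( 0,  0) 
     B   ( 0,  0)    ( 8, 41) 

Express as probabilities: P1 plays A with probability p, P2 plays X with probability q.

p = 0.8367, q = 0.1633

Work:
Find probabilities that make opponent indifferent:
P2 chooses q to make P1 indifferent between A and B
P1 chooses p to make P2 indifferent between X and Y
Mixed NE: P1 plays (A: 0.8367, B: 0.1633), P2 plays (X: 0.1633, Y: 0.8367)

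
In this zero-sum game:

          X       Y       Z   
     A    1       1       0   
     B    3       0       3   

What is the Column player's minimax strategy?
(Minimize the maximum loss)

Column should play Y, value = 1

Work:
Column player minimizes Row's maximum payoff:
Column X: max payoff to Row = 3
Column Y: max payoff to Row = 1
Column Z: max payoff to Row = 3
Minimum is 1, achieved by column Y.
Minimax strategy: Y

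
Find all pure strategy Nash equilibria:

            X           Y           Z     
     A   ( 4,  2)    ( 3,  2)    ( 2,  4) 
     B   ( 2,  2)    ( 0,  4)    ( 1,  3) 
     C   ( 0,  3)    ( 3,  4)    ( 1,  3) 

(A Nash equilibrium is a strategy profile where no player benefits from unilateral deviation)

Nash equilibrium: (A, Z), (C, Y)

Work:
Best responses:
  P1 vs X: payoffs [4, 2, 0] → best response A (payoff 4)
  P1 vs Y: payoffs [3, 0, 3] → best response A/C (payoff 3)
  P1 vs Z: payoffs [2, 1, 1] → best response A (payoff 2)
  P2 vs A: payoffs [2, 2, 4] → best response Z (payoff 4)
  P2 vs B: payoffs [2, 4, 3] → best response Y (payoff 4)
  P2 vs C: payoffs [3, 4, 3] → best response Y (payoff 4)
Mutual best responses: (A,Z), (C,Y) → Nash equilibria.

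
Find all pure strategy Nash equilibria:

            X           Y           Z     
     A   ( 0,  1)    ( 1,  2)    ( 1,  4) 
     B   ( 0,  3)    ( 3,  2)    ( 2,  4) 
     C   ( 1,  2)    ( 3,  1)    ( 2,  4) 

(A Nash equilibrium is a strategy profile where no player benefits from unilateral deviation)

Nash equilibrium: (B, Z), (C, Z)

Work:
Best responses:
  P1 vs X: payoffs [0, 0, 1] → best response C (payoff 1)
  P1 vs Y: payoffs [1, 3, 3] → best response B/C (payoff 3)
  P1 vs Z: payoffs [1, 2, 2] → best response B/C (payoff 2)
  P2 vs A: payoffs [1, 2, 4] → best response Z (payoff 4)
  P2 vs B: payoffs [3, 2, 4] → best response Z (payoff 4)
  P2 vs C: payoffs [2, 1, 4] → best response Z (payoff 4)
Mutual best responses: (B,Z), (C,Z) → Nash equilibria.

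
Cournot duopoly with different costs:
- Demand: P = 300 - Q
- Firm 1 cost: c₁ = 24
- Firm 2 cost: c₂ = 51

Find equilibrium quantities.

q₁* = 101.0, q₂* = 74.0

Work:
Reaction: q₁ = (300 - 24 - q₂)/2
Reaction: q₂ = (300 - 51 - q₁)/2
Solve simultaneously:
q₁* = (300 - 2×24 + 51)/3 = 101.0
q₂* = (300 - 2×51 + 24)/3 = 74.0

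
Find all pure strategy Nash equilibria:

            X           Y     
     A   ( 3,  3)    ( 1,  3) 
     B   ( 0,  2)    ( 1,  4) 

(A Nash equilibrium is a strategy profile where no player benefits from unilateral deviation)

Nash equilibrium: (A, X), (A, Y), (B, Y)

Work:
Best responses:
  P1 vs X: payoffs [3, 0] → best response A (payoff 3)
  P1 vs Y: payoffs [1, 1] → best response A/B (payoff 1)
  P2 vs A: payoffs [3, 3] → best response X/Y (payoff 3)
  P2 vs B: payoffs [2, 4] → best response Y (payoff 4)
Mutual best responses: (A,X), (A,Y), (B,Y) → Nash equilibria.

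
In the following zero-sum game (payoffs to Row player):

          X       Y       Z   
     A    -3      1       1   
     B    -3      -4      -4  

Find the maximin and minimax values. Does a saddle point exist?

Maximin = -3, Minimax = -3, Saddle: True

Work:
Row minimums: [-3, -4] → maximin = -3
Column maximums: [-3, 1, 1] → minimax = -3
Saddle point exists! Game value = -3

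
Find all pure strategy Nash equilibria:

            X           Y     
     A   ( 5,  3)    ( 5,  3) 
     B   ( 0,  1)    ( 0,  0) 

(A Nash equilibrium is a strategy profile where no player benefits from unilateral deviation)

Nash equilibrium: (A, X), (A, Y)

Work:
Best responses:
  P1 vs X: payoffs [5, 0] → best response A (payoff 5)
  P1 vs Y: payoffs [5, 0] → best response A (payoff 5)
  P2 vs A: payoffs [3, 3] → best response X/Y (payoff 3)
  P2 vs B: payoffs [1, 0] → best response X (payoff 1)
Mutual best responses: (A,X), (A,Y) → Nash equilibria.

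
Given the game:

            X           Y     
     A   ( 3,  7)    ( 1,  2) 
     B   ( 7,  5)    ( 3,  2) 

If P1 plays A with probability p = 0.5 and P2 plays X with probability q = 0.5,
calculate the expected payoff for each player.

E[P1] = 3.5, E[P2] = 4.0

Work:
E[P1] = p·q·π₁(A,X) + p·(1-q)·π₁(A,Y) + (1-p)·q·π₁(B,X) + (1-p)·(1-q)·π₁(B,Y)
= 0.5·0.5·3 + 0.5·0.5·1 + 0.5·0.5·7 + 0.5·0.5·3
= 3.5

E[P2] = 4.0 (similar calculation)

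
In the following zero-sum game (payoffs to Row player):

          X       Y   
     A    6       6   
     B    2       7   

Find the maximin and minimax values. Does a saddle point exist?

Maximin = 6, Minimax = 6, Saddle: True

Work:
Row minimums: [6, 2] → maximin = 6
Column maximums: [6, 7] → minimax = 6
Saddle point exists! Game value = 6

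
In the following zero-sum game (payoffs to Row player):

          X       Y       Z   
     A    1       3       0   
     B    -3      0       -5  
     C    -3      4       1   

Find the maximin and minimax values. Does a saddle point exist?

Maximin = 0, Minimax = 1, Saddle: False

Work:
Row minimums: [0, -5, -3] → maximin = 0
Column maximums: [1, 4, 1] → minimax = 1
No saddle point (maximin ≠ minimax). Mixed strategy needed.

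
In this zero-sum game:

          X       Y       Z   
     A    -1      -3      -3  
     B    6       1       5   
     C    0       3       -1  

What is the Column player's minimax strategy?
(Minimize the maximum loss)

Column should play Y, value = 3

Work:
Column player minimizes Row's maximum payoff:
Column X: max payoff to Row = 6
Column Y: max payoff to Row = 3
Column Z: max payoff to Row = 5
Minimum is 3, achieved by column Y.
Minimax strategy: Y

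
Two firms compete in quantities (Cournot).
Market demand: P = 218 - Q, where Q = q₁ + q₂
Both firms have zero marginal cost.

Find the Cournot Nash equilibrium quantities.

q₁* = q₂* = 72.67; P* = 72.67

Work:
Profit: π_i = P·q_i = (a - q_i - q_j)·q_i
FOC: ∂π_i/∂q_i = a - 2q_i - q_j = 0
Reaction function: q_i = (218 - q_j)/2
Symmetry: q* = 218/3 = 72.67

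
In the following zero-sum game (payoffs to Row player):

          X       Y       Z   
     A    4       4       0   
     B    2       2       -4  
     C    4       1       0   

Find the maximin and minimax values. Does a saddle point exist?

Maximin = 0, Minimax = 0, Saddle: True

Work:
Row minimums: [0, -4, 0] → maximin = 0
Column maximums: [4, 4, 0] → minimax = 0
Saddle point exists! Game value = 0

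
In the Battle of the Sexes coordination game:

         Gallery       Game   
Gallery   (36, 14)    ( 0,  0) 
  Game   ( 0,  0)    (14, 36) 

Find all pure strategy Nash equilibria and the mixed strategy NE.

Pure NE: (Gallery, Gallery) and (Game, Game); Mixed NE: p = 0.72, q = 0.28

Work:
Check pure NE:
(Gallery, Gallery): (36, 14) - no unilateral deviation beneficial
(Game, Game): (14, 36) - no unilateral deviation beneficial
Mixed NE: P1 plays Gallery with p = 0.72, P2 plays Gallery with q = 0.28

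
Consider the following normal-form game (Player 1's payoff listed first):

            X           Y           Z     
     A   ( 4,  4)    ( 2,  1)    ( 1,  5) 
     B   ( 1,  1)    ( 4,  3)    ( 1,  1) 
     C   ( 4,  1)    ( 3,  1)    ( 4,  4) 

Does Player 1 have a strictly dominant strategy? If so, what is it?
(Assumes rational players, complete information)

No strictly dominant strategy exists for Player 1

Work:
A strategy strictly dominates another if it gives a strictly higher payoff against every opponent action. Compare each pair of P1's strategies column-by-column:
  A vs B: [4 vs 1, 2 vs 4, 1 vs 1] → A does not strictly dominate B (column Y: 2 ≤ 4)
  A vs C: [4 vs 4, 2 vs 3, 1 vs 4] → A does not strictly dominate C (column X: 4 ≤ 4)
  B vs A: [1 vs 4, 4 vs 2, 1 vs 1] → B does not strictly dominate A (column X: 1 ≤ 4)
  B vs C: [1 vs 4, 4 vs 3, 1 vs 4] → B does not strictly dominate C (column X: 1 ≤ 4)
  C vs A: [4 vs 4, 3 vs 2, 4 vs 1] → C does not strictly dominate A (column X: 4 ≤ 4)
  C vs B: [4 vs 1, 3 vs 4, 4 vs 1] → C does not strictly dominate B (column Y: 3 ≤ 4)
No single strategy strictly dominates all others → no strictly dominant strategy.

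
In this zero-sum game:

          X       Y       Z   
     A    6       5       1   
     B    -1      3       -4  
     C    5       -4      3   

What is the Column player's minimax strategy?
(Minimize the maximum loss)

Column should play Z, value = 3

Work:
Column player minimizes Row's maximum payoff:
Column X: max payoff to Row = 6
Column Y: max payoff to Row = 5
Column Z: max payoff to Row = 3
Minimum is 3, achieved by column Z.
Minimax strategy: Z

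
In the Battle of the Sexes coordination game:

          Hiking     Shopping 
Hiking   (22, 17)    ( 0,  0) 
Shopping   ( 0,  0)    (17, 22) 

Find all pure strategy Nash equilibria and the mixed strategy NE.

Pure NE: (Hiking, Hiking) and (Shopping, Shopping); Mixed NE: p = 0.5641, q = 0.4359

Work:
Check pure NE:
(Hiking, Hiking): (22, 17) - no unilateral deviation beneficial
(Shopping, Shopping): (17, 22) - no unilateral deviation beneficial
Mixed NE: P1 plays Hiking with p = 0.5641, P2 plays Hiking with q = 0.4359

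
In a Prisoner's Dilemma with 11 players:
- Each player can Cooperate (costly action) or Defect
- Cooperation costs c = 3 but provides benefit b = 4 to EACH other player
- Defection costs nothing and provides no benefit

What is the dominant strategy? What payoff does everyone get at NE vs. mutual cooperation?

Dominant: Defect; NE payoff = 0; Coop payoff = 37

Work:
Defect dominates (saves cost c = 3, benefit to others is external)
NE: All defect → everyone gets 0
If all cooperate: each receives (10)×4 - 3 = 37
Social dilemma: 37 > 0 but NE gives 0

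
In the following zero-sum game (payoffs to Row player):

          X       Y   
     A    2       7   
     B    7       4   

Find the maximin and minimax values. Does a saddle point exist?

Maximin = 4, Minimax = 7, Saddle: False

Work:
Row minimums: [2, 4] → maximin = 4
Column maximums: [7, 7] → minimax = 7
No saddle point (maximin ≠ minimax). Mixed strategy needed.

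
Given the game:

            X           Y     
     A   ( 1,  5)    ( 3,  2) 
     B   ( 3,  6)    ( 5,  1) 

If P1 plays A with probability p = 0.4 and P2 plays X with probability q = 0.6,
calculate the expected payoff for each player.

E[P1] = 3.0, E[P2] = 3.92

Work:
E[P1] = p·q·π₁(A,X) + p·(1-q)·π₁(A,Y) + (1-p)·q·π₁(B,X) + (1-p)·(1-q)·π₁(B,Y)
= 0.4·0.6·1 + 0.4·0.4·3 + 0.6·0.6·3 + 0.6·0.4·5
= 3.0

E[P2] = 3.92 (similar calculation)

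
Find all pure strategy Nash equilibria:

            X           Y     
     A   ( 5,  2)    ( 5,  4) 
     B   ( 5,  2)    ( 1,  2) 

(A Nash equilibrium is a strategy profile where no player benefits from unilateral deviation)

Nash equilibrium: (A, Y), (B, X)

Work:
Best responses:
  P1 vs X: payoffs [5, 5] → best response A/B (payoff 5)
  P1 vs Y: payoffs [5, 1] → best response A (payoff 5)
  P2 vs A: payoffs [2, 4] → best response Y (payoff 4)
  P2 vs B: payoffs [2, 2] → best response X/Y (payoff 2)
Mutual best responses: (A,Y), (B,X) → Nash equilibria.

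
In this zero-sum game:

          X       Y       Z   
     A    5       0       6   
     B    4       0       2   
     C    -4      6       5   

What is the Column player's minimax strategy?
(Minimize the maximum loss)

Column should play X, value = 5

Work:
Column player minimizes Row's maximum payoff:
Column X: max payoff to Row = 5
Column Y: max payoff to Row = 6
Column Z: max payoff to Row = 6
Minimum is 5, achieved by column X.
Minimax strategy: X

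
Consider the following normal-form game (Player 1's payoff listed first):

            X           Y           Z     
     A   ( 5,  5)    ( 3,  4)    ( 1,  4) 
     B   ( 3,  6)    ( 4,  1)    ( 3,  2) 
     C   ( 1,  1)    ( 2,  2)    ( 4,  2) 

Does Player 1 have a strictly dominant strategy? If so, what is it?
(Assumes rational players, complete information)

No strictly dominant strategy exists for Player 1

Work:
A strategy strictly dominates another if it gives a strictly higher payoff against every opponent action. Compare each pair of P1's strategies column-by-column:
  A vs B: [5 vs 3, 3 vs 4, 1 vs 3] → A does not strictly dominate B (column Y: 3 ≤ 4)
  A vs C: [5 vs 1, 3 vs 2, 1 vs 4] → A does not strictly dominate C (column Z: 1 ≤ 4)
  B vs A: [3 vs 5, 4 vs 3, 3 vs 1] → B does not strictly dominate A (column X: 3 ≤ 5)
  B vs C: [3 vs 1, 4 vs 2, 3 vs 4] → B does not strictly dominate C (column Z: 3 ≤ 4)
  C vs A: [1 vs 5, 2 vs 3, 4 vs 1] → C does not strictly dominate A (column X: 1 ≤ 5)
  C vs B: [1 vs 3, 2 vs 4, 4 vs 3] → C does not strictly dominate B (column X: 1 ≤ 3)
No single strategy strictly dominates all others → no strictly dominant strategy.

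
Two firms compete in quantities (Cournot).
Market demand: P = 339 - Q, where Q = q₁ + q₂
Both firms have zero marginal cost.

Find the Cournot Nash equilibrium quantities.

q₁* = q₂* = 113.0; P* = 113.0

Work:
Profit: π_i = P·q_i = (a - q_i - q_j)·q_i
FOC: ∂π_i/∂q_i = a - 2q_i - q_j = 0
Reaction function: q_i = (339 - q_j)/2
Symmetry: q* = 339/3 = 113.0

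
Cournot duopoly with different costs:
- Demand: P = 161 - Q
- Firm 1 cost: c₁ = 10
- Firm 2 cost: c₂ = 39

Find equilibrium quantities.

q₁* = 60.0, q₂* = 31.0

Work:
Reaction: q₁ = (161 - 10 - q₂)/2
Reaction: q₂ = (161 - 39 - q₁)/2
Solve simultaneously:
q₁* = (161 - 2×10 + 39)/3 = 60.0
q₂* = (161 - 2×39 + 10)/3 = 31.0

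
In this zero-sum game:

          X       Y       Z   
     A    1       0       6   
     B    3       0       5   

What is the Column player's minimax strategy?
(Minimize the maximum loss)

Column should play Y, value = 0

Work:
Column player minimizes Row's maximum payoff:
Column X: max payoff to Row = 3
Column Y: max payoff to Row = 0
Column Z: max payoff to Row = 6
Minimum is 0, achieved by column Y.
Minimax strategy: Y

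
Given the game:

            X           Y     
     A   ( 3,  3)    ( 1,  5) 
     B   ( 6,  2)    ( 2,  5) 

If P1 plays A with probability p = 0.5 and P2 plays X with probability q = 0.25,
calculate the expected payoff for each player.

E[P1] = 2.25, E[P2] = 4.375

Work:
E[P1] = p·q·π₁(A,X) + p·(1-q)·π₁(A,Y) + (1-p)·q·π₁(B,X) + (1-p)·(1-q)·π₁(B,Y)
= 0.5·0.25·3 + 0.5·0.75·1 + 0.5·0.25·6 + 0.5·0.75·2
= 2.25

E[P2] = 4.375 (similar calculation)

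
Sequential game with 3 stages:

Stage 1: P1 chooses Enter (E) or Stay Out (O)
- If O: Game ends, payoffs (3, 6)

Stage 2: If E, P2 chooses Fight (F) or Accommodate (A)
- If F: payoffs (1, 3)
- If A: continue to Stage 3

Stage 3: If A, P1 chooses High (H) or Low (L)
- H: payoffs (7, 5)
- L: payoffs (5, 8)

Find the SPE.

SPE: (E, A, H); Outcome (7, 5)

Work:
Stage 3: P1 chooses H (7 vs 5)
Stage 2: P2: F->3, A->5 (anticipating H). Choose A
Stage 1: P1: O->3, E->7 (anticipating A, H). Choose E
SPE path: E -> A -> H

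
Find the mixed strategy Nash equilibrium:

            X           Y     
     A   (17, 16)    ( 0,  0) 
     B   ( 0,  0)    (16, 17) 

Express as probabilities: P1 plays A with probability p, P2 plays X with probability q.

p = 0.5152, q = 0.4848

Work:
Find probabilities that make opponent indifferent:
P2 chooses q to make P1 indifferent between A and B
P1 chooses p to make P2 indifferent between X and Y
Mixed NE: P1 plays (A: 0.5152, B: 0.4848), P2 plays (X: 0.4848, Y: 0.5152)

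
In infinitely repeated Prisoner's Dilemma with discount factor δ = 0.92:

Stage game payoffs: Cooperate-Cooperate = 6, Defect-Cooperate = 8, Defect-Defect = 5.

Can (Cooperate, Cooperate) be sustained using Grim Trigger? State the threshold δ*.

δ* = 0.6667; since δ = 0.92 ≥ 0.6667, cooperation can be sustained

Work:
For Grim Trigger:
Cooperate forever: 6/(1-δ)
Defect then punished: 8 + 5·δ/(1-δ)
Need: 6/(1-δ) ≥ 8 + 5·δ/(1-δ)
Solving: δ ≥ (T-R)/(T-P) = (8-6)/(8-5) = 0.6667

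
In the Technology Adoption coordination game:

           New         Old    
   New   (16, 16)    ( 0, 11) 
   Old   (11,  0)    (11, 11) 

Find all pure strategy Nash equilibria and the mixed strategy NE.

Pure NE: (New, New) and (Old, Old); Mixed NE: p = 0.6875, q = 0.6875

Work:
Check pure NE:
(New, New): (16, 16) - no unilateral deviation beneficial
(Old, Old): (11, 11) - no unilateral deviation beneficial
Mixed NE: P1 plays New with p = 0.6875, P2 plays New with q = 0.6875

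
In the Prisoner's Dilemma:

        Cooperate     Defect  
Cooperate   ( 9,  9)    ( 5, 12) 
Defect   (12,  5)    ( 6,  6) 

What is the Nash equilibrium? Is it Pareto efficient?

(Defect, Defect) is NE; not Pareto efficient

Work:
Defect dominates Cooperate for both players:
If P2 cooperates: Defect (12) > Cooperate (9)
If P2 defects: Defect (6) > Cooperate (5)
NE: (Defect, Defect) with payoff (6, 6)
But (Cooperate, Cooperate) = (9, 9) Pareto dominates (6, 6)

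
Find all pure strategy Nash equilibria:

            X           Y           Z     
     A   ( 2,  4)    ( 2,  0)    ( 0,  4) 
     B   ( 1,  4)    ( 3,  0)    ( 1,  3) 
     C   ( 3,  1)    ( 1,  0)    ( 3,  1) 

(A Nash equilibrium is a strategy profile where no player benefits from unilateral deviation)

Nash equilibrium: (C, X), (C, Z)

Work:
Best responses:
  P1 vs X: payoffs [2, 1, 3] → best response C (payoff 3)
  P1 vs Y: payoffs [2, 3, 1] → best response B (payoff 3)
  P1 vs Z: payoffs [0, 1, 3] → best response C (payoff 3)
  P2 vs A: payoffs [4, 0, 4] → best response X/Z (payoff 4)
  P2 vs B: payoffs [4, 0, 3] → best response X (payoff 4)
  P2 vs C: payoffs [1, 0, 1] → best response X/Z (payoff 1)
Mutual best responses: (C,X), (C,Z) → Nash equilibria.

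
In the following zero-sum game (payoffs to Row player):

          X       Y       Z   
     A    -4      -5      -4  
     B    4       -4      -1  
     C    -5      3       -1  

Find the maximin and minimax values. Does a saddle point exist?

Maximin = -4, Minimax = -1, Saddle: False

Work:
Row minimums: [-5, -4, -5] → maximin = -4
Column maximums: [4, 3, -1] → minimax = -1
No saddle point (maximin ≠ minimax). Mixed strategy needed.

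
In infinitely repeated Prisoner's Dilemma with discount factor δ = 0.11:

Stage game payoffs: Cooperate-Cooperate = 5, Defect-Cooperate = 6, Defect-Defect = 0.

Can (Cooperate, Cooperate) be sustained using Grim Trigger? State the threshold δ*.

δ* = 0.1667; since δ = 0.11 < 0.1667, cooperation cannot be sustained

Work:
For Grim Trigger:
Cooperate forever: 5/(1-δ)
Defect then punished: 6 + 0·δ/(1-δ)
Need: 5/(1-δ) ≥ 6 + 0·δ/(1-δ)
Solving: δ ≥ (T-R)/(T-P) = (6-5)/(6-0) = 0.1667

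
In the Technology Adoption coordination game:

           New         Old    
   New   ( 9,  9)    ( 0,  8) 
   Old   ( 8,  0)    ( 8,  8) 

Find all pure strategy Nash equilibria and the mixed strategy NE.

Pure NE: (New, New) and (Old, Old); Mixed NE: p = 0.8889, q = 0.8889

Work:
Check pure NE:
(New, New): (9, 9) - no unilateral deviation beneficial
(Old, Old): (8, 8) - no unilateral deviation beneficial
Mixed NE: P1 plays New with p = 0.8889, P2 plays New with q = 0.8889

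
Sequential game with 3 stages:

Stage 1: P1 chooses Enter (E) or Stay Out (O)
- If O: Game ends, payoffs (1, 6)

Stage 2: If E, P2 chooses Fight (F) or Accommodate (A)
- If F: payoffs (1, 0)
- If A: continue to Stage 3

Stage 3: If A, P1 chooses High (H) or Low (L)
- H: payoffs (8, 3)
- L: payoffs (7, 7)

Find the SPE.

SPE: (E, A, H); Outcome (8, 3)

Work:
Stage 3: P1 chooses H (8 vs 7)
Stage 2: P2: F->0, A->3 (anticipating H). Choose A
Stage 1: P1: O->1, E->8 (anticipating A, H). Choose E
SPE path: E -> A -> H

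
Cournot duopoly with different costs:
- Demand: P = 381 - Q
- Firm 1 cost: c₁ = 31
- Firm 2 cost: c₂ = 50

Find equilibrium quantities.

q₁* = 123.0, q₂* = 104.0

Work:
Reaction: q₁ = (381 - 31 - q₂)/2
Reaction: q₂ = (381 - 50 - q₁)/2
Solve simultaneously:
q₁* = (381 - 2×31 + 50)/3 = 123.0
q₂* = (381 - 2×50 + 31)/3 = 104.0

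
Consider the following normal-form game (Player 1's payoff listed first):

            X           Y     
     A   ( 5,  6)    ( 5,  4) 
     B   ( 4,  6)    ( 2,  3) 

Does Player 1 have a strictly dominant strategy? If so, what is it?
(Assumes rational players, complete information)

Yes, Player 1's strictly dominant strategy is A

Work:
A strategy strictly dominates another if it gives a strictly higher payoff against every opponent action. Compare each pair of P1's strategies column-by-column:
  A vs B: [5 vs 4, 5 vs 2] → A strictly dominates B
  B vs A: [4 vs 5, 2 vs 5] → B does not strictly dominate A (column X: 4 ≤ 5)
A strictly dominates every other strategy → strictly dominant.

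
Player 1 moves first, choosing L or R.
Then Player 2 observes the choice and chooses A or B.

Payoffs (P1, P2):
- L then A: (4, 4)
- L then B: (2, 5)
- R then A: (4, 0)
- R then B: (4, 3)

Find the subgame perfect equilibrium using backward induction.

P1 plays R, P2 plays B after L and B after R; Payoff (4, 3)

Work:
Backward induction:
After L: P2 chooses B → P1 gets 2
After R: P2 chooses B → P1 gets 4
P1 chooses R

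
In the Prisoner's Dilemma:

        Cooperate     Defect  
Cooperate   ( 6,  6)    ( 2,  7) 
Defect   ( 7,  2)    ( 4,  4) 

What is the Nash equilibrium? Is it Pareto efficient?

(Defect, Defect) is NE; not Pareto efficient

Work:
Defect dominates Cooperate for both players:
If P2 cooperates: Defect (7) > Cooperate (6)
If P2 defects: Defect (4) > Cooperate (2)
NE: (Defect, Defect) with payoff (4, 4)
But (Cooperate, Cooperate) = (6, 6) Pareto dominates (4, 4)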